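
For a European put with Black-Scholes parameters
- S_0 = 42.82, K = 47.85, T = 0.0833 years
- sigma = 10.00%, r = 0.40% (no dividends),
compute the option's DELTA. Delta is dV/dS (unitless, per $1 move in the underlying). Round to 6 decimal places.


d1 = -3.8222275272; d2 = -3.8510892665
phi(d1) = 0.0002682342; exp(-qT) = 1.0000000000; exp(-rT) = 0.9996668555
N(-d1) = 0.9999338742
Delta = -exp(-qT) * N(-d1) = -1.0000000000 * 0.9999338742 = -0.999934

Answer: Delta = -0.999934


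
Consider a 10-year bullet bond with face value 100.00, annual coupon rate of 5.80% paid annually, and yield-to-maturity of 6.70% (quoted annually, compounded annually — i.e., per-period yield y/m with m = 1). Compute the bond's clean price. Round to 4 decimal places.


Answer: Price = 93.5902

Derivation:
Coupon per period c = face * coupon_rate / m = 5.800000
Periods per year m = 1; per-period yield y/m = 0.067000
Number of cashflows N = 10
Cashflows (t years, CF_t, discount factor 1/(1+y/m)^(m*t), PV):
  t = 1.0000: CF_t = 5.800000, DF = 0.937207, PV = 5.435801
  t = 2.0000: CF_t = 5.800000, DF = 0.878357, PV = 5.094472
  t = 3.0000: CF_t = 5.800000, DF = 0.823203, PV = 4.774575
  t = 4.0000: CF_t = 5.800000, DF = 0.771511, PV = 4.474766
  t = 5.0000: CF_t = 5.800000, DF = 0.723066, PV = 4.193782
  t = 6.0000: CF_t = 5.800000, DF = 0.677663, PV = 3.930443
  t = 7.0000: CF_t = 5.800000, DF = 0.635110, PV = 3.683639
  t = 8.0000: CF_t = 5.800000, DF = 0.595230, PV = 3.452333
  t = 9.0000: CF_t = 5.800000, DF = 0.557854, PV = 3.235551
  t = 10.0000: CF_t = 105.800000, DF = 0.522824, PV = 55.314816
Price P = sum_t PV_t = 93.590178


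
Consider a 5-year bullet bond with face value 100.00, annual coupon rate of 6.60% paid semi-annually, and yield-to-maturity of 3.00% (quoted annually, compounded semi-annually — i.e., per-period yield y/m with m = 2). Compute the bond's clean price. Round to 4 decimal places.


Coupon per period c = face * coupon_rate / m = 3.300000
Periods per year m = 2; per-period yield y/m = 0.015000
Number of cashflows N = 10
Cashflows (t years, CF_t, discount factor 1/(1+y/m)^(m*t), PV):
  t = 0.5000: CF_t = 3.300000, DF = 0.985222, PV = 3.251232
  t = 1.0000: CF_t = 3.300000, DF = 0.970662, PV = 3.203184
  t = 1.5000: CF_t = 3.300000, DF = 0.956317, PV = 3.155846
  t = 2.0000: CF_t = 3.300000, DF = 0.942184, PV = 3.109208
  t = 2.5000: CF_t = 3.300000, DF = 0.928260, PV = 3.063259
  t = 3.0000: CF_t = 3.300000, DF = 0.914542, PV = 3.017989
  t = 3.5000: CF_t = 3.300000, DF = 0.901027, PV = 2.973388
  t = 4.0000: CF_t = 3.300000, DF = 0.887711, PV = 2.929447
  t = 4.5000: CF_t = 3.300000, DF = 0.874592, PV = 2.886154
  t = 5.0000: CF_t = 103.300000, DF = 0.861667, PV = 89.010225
Price P = sum_t PV_t = 116.599932

Answer: Price = 116.5999


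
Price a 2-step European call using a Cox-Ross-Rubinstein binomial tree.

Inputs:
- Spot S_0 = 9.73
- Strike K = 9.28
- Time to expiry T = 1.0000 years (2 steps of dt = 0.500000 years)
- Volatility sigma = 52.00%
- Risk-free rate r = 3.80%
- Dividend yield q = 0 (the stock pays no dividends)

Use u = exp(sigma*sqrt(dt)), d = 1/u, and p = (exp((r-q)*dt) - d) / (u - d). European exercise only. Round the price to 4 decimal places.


Answer: Price = V(0,0) = 2.2167

Derivation:
dt = T/N = 0.500000
u = exp(sigma*sqrt(dt)) = 1.444402; d = 1/u = 0.692328
p = (exp((r-q)*dt) - d) / (u - d) = 0.434603
Discount per step: exp(-r*dt) = 0.981179
Stock lattice S(k, i) with i counting down-moves:
  k=0: S(0,0) = 9.7300
  k=1: S(1,0) = 14.0540; S(1,1) = 6.7364
  k=2: S(2,0) = 20.2997; S(2,1) = 9.7300; S(2,2) = 4.6638
Terminal payoffs V(N, i) = max(S_T - K, 0):
  V(2,0) = 11.019676; V(2,1) = 0.450000; V(2,2) = 0.000000
Backward induction: V(k, i) = exp(-r*dt) * [p * V(k+1, i) + (1-p) * V(k+1, i+1)].
  V(1,0) = exp(-r*dt) * [p*11.019676 + (1-p)*0.450000] = 4.948689
  V(1,1) = exp(-r*dt) * [p*0.450000 + (1-p)*0.000000] = 0.191891
  V(0,0) = exp(-r*dt) * [p*4.948689 + (1-p)*0.191891] = 2.216689


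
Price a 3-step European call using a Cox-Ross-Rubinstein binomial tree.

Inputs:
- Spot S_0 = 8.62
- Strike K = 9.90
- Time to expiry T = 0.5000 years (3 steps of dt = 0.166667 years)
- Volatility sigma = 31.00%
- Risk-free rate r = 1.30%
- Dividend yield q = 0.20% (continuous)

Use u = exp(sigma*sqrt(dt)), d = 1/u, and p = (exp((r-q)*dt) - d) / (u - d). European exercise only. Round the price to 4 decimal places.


Answer: Price = V(0,0) = 0.2887

Derivation:
dt = T/N = 0.166667
u = exp(sigma*sqrt(dt)) = 1.134914; d = 1/u = 0.881124
p = (exp((r-q)*dt) - d) / (u - d) = 0.475633
Discount per step: exp(-r*dt) = 0.997836
Stock lattice S(k, i) with i counting down-moves:
  k=0: S(0,0) = 8.6200
  k=1: S(1,0) = 9.7830; S(1,1) = 7.5953
  k=2: S(2,0) = 11.1028; S(2,1) = 8.6200; S(2,2) = 6.6924
  k=3: S(3,0) = 12.6007; S(3,1) = 9.7830; S(3,2) = 7.5953; S(3,3) = 5.8968
Terminal payoffs V(N, i) = max(S_T - K, 0):
  V(3,0) = 2.700746; V(3,1) = 0.000000; V(3,2) = 0.000000; V(3,3) = 0.000000
Backward induction: V(k, i) = exp(-r*dt) * [p * V(k+1, i) + (1-p) * V(k+1, i+1)].
  V(2,0) = exp(-r*dt) * [p*2.700746 + (1-p)*0.000000] = 1.281785
  V(2,1) = exp(-r*dt) * [p*0.000000 + (1-p)*0.000000] = 0.000000
  V(2,2) = exp(-r*dt) * [p*0.000000 + (1-p)*0.000000] = 0.000000
  V(1,0) = exp(-r*dt) * [p*1.281785 + (1-p)*0.000000] = 0.608340
  V(1,1) = exp(-r*dt) * [p*0.000000 + (1-p)*0.000000] = 0.000000
  V(0,0) = exp(-r*dt) * [p*0.608340 + (1-p)*0.000000] = 0.288721


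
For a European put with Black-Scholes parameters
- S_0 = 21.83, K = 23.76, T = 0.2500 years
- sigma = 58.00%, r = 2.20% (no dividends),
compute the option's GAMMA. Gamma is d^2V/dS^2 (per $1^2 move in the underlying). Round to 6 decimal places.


Answer: Gamma = 0.062502

Derivation:
d1 = -0.1281666343; d2 = -0.4181666343
phi(d1) = 0.3956790499; exp(-qT) = 1.0000000000; exp(-rT) = 0.9945150973
Gamma = exp(-qT) * phi(d1) / (S * sigma * sqrt(T)) = 1.0000000000 * 0.3956790499 / (21.8300 * 0.5800 * 0.5000000000) = 0.062502


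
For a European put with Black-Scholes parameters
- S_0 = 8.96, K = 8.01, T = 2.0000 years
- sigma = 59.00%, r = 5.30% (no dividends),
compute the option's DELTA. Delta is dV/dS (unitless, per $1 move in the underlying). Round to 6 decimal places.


d1 = 0.6785582029; d2 = -0.1558277989
phi(d1) = 0.3169031252; exp(-qT) = 1.0000000000; exp(-rT) = 0.8994246481
N(-d1) = 0.2487089169
Delta = -exp(-qT) * N(-d1) = -1.0000000000 * 0.2487089169 = -0.248709

Answer: Delta = -0.248709


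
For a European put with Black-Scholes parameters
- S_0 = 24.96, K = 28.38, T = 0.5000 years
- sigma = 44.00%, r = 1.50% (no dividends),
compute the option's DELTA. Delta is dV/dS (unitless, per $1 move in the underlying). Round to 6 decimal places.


d1 = -0.2330563790; d2 = -0.5441833627
phi(d1) = 0.3882537450; exp(-qT) = 1.0000000000; exp(-rT) = 0.9925280548
N(-d1) = 0.5921411866
Delta = -exp(-qT) * N(-d1) = -1.0000000000 * 0.5921411866 = -0.592141

Answer: Delta = -0.592141


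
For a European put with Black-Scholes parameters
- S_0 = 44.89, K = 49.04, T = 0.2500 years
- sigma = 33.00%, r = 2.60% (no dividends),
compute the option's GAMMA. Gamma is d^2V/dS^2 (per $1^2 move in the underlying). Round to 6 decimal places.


Answer: Gamma = 0.049438

Derivation:
d1 = -0.4139923566; d2 = -0.5789923566
phi(d1) = 0.3661788628; exp(-qT) = 1.0000000000; exp(-rT) = 0.9935210793
Gamma = exp(-qT) * phi(d1) / (S * sigma * sqrt(T)) = 1.0000000000 * 0.3661788628 / (44.8900 * 0.3300 * 0.5000000000) = 0.049438


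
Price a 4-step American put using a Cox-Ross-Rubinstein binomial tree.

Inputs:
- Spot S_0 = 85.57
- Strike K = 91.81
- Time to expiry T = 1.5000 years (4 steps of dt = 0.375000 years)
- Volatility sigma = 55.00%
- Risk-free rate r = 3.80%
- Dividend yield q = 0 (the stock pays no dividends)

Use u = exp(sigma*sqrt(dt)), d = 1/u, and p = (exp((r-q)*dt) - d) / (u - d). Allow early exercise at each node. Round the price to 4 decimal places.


Answer: Price = V(0,0) = 24.0338

Derivation:
dt = T/N = 0.375000
u = exp(sigma*sqrt(dt)) = 1.400466; d = 1/u = 0.714048
p = (exp((r-q)*dt) - d) / (u - d) = 0.437494
Discount per step: exp(-r*dt) = 0.985851
Stock lattice S(k, i) with i counting down-moves:
  k=0: S(0,0) = 85.5700
  k=1: S(1,0) = 119.8379; S(1,1) = 61.1011
  k=2: S(2,0) = 167.8288; S(2,1) = 85.5700; S(2,2) = 43.6291
  k=3: S(3,0) = 235.0385; S(3,1) = 119.8379; S(3,2) = 61.1011; S(3,3) = 31.1533
  k=4: S(4,0) = 329.1633; S(4,1) = 167.8288; S(4,2) = 85.5700; S(4,3) = 43.6291; S(4,4) = 22.2450
Terminal payoffs V(N, i) = max(K - S_T, 0):
  V(4,0) = 0.000000; V(4,1) = 0.000000; V(4,2) = 6.240000; V(4,3) = 48.180869; V(4,4) = 69.565042
Backward induction: V(k, i) = exp(-r*dt) * [p * V(k+1, i) + (1-p) * V(k+1, i+1)]; then take max(V_cont, immediate exercise) for American.
  V(3,0) = exp(-r*dt) * [p*0.000000 + (1-p)*0.000000] = 0.000000; exercise = 0.000000; V(3,0) = max -> 0.000000
  V(3,1) = exp(-r*dt) * [p*0.000000 + (1-p)*6.240000] = 3.460372; exercise = 0.000000; V(3,1) = max -> 3.460372
  V(3,2) = exp(-r*dt) * [p*6.240000 + (1-p)*48.180869] = 29.409882; exercise = 30.708897; V(3,2) = max -> 30.708897
  V(3,3) = exp(-r*dt) * [p*48.180869 + (1-p)*69.565042] = 59.357683; exercise = 60.656698; V(3,3) = max -> 60.656698
  V(2,0) = exp(-r*dt) * [p*0.000000 + (1-p)*3.460372] = 1.918938; exercise = 0.000000; V(2,0) = max -> 1.918938
  V(2,1) = exp(-r*dt) * [p*3.460372 + (1-p)*30.708897] = 18.521992; exercise = 6.240000; V(2,1) = max -> 18.521992
  V(2,2) = exp(-r*dt) * [p*30.708897 + (1-p)*60.656698] = 46.881854; exercise = 48.180869; V(2,2) = max -> 48.180869
  V(1,0) = exp(-r*dt) * [p*1.918938 + (1-p)*18.521992] = 11.098956; exercise = 0.000000; V(1,0) = max -> 11.098956
  V(1,1) = exp(-r*dt) * [p*18.521992 + (1-p)*48.180869] = 34.707158; exercise = 30.708897; V(1,1) = max -> 34.707158
  V(0,0) = exp(-r*dt) * [p*11.098956 + (1-p)*34.707158] = 24.033769; exercise = 6.240000; V(0,0) = max -> 24.033769


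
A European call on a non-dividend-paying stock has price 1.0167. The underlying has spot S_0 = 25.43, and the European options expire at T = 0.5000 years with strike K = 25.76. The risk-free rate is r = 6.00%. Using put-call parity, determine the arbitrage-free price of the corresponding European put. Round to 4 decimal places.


Answer: Put price = 0.5854

Derivation:
Put-call parity: C - P = S_0 * exp(-qT) - K * exp(-rT).
S_0 * exp(-qT) = 25.4300 * 1.00000000 = 25.43000000
K * exp(-rT) = 25.7600 * 0.97044553 = 24.99867694
P = C - S*exp(-qT) + K*exp(-rT)
P = 1.0167 - 25.43000000 + 24.99867694 = 0.5854


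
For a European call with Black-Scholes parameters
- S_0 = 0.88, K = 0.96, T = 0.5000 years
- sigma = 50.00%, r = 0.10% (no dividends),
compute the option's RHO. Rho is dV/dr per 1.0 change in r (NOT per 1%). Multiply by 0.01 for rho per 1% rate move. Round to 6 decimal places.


Answer: Rho = 0.161538

Derivation:
d1 = -0.0679144300; d2 = -0.4214678206
phi(d1) = 0.3980233058; exp(-qT) = 1.0000000000; exp(-rT) = 0.9995001250
N(d2) = 0.3367067522
Rho = K*T*exp(-rT)*N(d2) = 0.9600 * 0.5000 * 0.9995001250 * 0.3367067522 = 0.161538


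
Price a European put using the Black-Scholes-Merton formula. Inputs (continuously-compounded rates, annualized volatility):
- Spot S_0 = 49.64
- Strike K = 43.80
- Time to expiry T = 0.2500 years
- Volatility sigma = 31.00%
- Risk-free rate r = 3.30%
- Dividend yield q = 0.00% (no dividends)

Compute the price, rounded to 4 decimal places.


Answer: Price = 0.7750

Derivation:
d1 = (ln(S/K) + (r - q + 0.5*sigma^2) * T) / (sigma * sqrt(T)) = 0.93822995
d2 = d1 - sigma * sqrt(T) = 0.78322995
exp(-rT) = 0.99178394; exp(-qT) = 1.00000000
P = K * exp(-rT) * N(-d2) - S_0 * exp(-qT) * N(-d1)
N(-d1) = 0.17406312; N(-d2) = 0.21674604
P = 43.8000 * 0.99178394 * 0.21674604 - 49.6400 * 1.00000000 * 0.17406312 = 0.7750


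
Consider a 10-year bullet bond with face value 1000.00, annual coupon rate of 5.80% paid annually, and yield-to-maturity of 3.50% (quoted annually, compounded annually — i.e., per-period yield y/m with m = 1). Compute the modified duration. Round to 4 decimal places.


Answer: Modified duration = 7.7905

Derivation:
Coupon per period c = face * coupon_rate / m = 58.000000
Periods per year m = 1; per-period yield y/m = 0.035000
Number of cashflows N = 10
Cashflows (t years, CF_t, discount factor 1/(1+y/m)^(m*t), PV):
  t = 1.0000: CF_t = 58.000000, DF = 0.966184, PV = 56.038647
  t = 2.0000: CF_t = 58.000000, DF = 0.933511, PV = 54.143621
  t = 3.0000: CF_t = 58.000000, DF = 0.901943, PV = 52.312677
  t = 4.0000: CF_t = 58.000000, DF = 0.871442, PV = 50.543649
  t = 5.0000: CF_t = 58.000000, DF = 0.841973, PV = 48.834444
  t = 6.0000: CF_t = 58.000000, DF = 0.813501, PV = 47.183037
  t = 7.0000: CF_t = 58.000000, DF = 0.785991, PV = 45.587476
  t = 8.0000: CF_t = 58.000000, DF = 0.759412, PV = 44.045870
  t = 9.0000: CF_t = 58.000000, DF = 0.733731, PV = 42.556396
  t = 10.0000: CF_t = 1058.000000, DF = 0.708919, PV = 750.036105
Price P = sum_t PV_t = 1191.281922
First compute Macaulay numerator sum_t t * PV_t:
  t * PV_t at t = 1.0000: 56.038647
  t * PV_t at t = 2.0000: 108.287241
  t * PV_t at t = 3.0000: 156.938031
  t * PV_t at t = 4.0000: 202.174597
  t * PV_t at t = 5.0000: 244.172218
  t * PV_t at t = 6.0000: 283.098224
  t * PV_t at t = 7.0000: 319.112330
  t * PV_t at t = 8.0000: 352.366962
  t * PV_t at t = 9.0000: 383.007567
  t * PV_t at t = 10.0000: 7500.361049
Macaulay duration D = 9605.556867 / 1191.281922 = 8.063210
Modified duration = D / (1 + y/m) = 8.063210 / (1 + 0.035000) = 7.790542


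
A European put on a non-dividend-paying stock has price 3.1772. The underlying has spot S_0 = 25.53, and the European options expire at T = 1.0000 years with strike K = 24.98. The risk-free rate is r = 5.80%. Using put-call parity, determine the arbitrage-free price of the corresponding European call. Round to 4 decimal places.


Put-call parity: C - P = S_0 * exp(-qT) - K * exp(-rT).
S_0 * exp(-qT) = 25.5300 * 1.00000000 = 25.53000000
K * exp(-rT) = 24.9800 * 0.94364995 = 23.57237569
C = P + S*exp(-qT) - K*exp(-rT)
C = 3.1772 + 25.53000000 - 23.57237569 = 5.1348

Answer: Call price = 5.1348


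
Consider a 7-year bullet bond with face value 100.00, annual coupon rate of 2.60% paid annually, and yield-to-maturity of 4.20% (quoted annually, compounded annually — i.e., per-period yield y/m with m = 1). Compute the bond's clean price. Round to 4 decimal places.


Coupon per period c = face * coupon_rate / m = 2.600000
Periods per year m = 1; per-period yield y/m = 0.042000
Number of cashflows N = 7
Cashflows (t years, CF_t, discount factor 1/(1+y/m)^(m*t), PV):
  t = 1.0000: CF_t = 2.600000, DF = 0.959693, PV = 2.495202
  t = 2.0000: CF_t = 2.600000, DF = 0.921010, PV = 2.394627
  t = 3.0000: CF_t = 2.600000, DF = 0.883887, PV = 2.298107
  t = 4.0000: CF_t = 2.600000, DF = 0.848260, PV = 2.205477
  t = 5.0000: CF_t = 2.600000, DF = 0.814069, PV = 2.116580
  t = 6.0000: CF_t = 2.600000, DF = 0.781257, PV = 2.031267
  t = 7.0000: CF_t = 102.600000, DF = 0.749766, PV = 76.926031
Price P = sum_t PV_t = 90.467291

Answer: Price = 90.4673


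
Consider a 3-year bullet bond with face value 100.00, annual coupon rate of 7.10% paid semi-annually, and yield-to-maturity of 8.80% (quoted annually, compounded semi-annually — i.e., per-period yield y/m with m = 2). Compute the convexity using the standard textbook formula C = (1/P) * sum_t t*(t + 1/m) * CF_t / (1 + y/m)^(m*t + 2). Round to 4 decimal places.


Coupon per period c = face * coupon_rate / m = 3.550000
Periods per year m = 2; per-period yield y/m = 0.044000
Number of cashflows N = 6
Cashflows (t years, CF_t, discount factor 1/(1+y/m)^(m*t), PV):
  t = 0.5000: CF_t = 3.550000, DF = 0.957854, PV = 3.400383
  t = 1.0000: CF_t = 3.550000, DF = 0.917485, PV = 3.257072
  t = 1.5000: CF_t = 3.550000, DF = 0.878817, PV = 3.119801
  t = 2.0000: CF_t = 3.550000, DF = 0.841779, PV = 2.988315
  t = 2.5000: CF_t = 3.550000, DF = 0.806302, PV = 2.862371
  t = 3.0000: CF_t = 103.550000, DF = 0.772320, PV = 79.973686
Price P = sum_t PV_t = 95.601627
Convexity numerator sum_t t*(t + 1/m) * CF_t / (1+y/m)^(m*t + 2):
  t = 0.5000: term = 1.559900
  t = 1.0000: term = 4.482472
  t = 1.5000: term = 8.587112
  t = 2.0000: term = 13.708671
  t = 2.5000: term = 19.696367
  t = 3.0000: term = 770.433951
Convexity = (1/P) * sum = 818.468474 / 95.601627 = 8.561240

Answer: Convexity = 8.5612


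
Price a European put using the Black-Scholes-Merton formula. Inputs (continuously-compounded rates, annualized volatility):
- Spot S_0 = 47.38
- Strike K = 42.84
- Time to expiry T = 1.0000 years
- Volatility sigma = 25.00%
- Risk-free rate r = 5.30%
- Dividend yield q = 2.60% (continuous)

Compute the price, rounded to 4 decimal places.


Answer: Price = 2.0969

Derivation:
d1 = (ln(S/K) + (r - q + 0.5*sigma^2) * T) / (sigma * sqrt(T)) = 0.63591181
d2 = d1 - sigma * sqrt(T) = 0.38591181
exp(-rT) = 0.94838001; exp(-qT) = 0.97433509
P = K * exp(-rT) * N(-d2) - S_0 * exp(-qT) * N(-d1)
N(-d1) = 0.26241695; N(-d2) = 0.34978099
P = 42.8400 * 0.94838001 * 0.34978099 - 47.3800 * 0.97433509 * 0.26241695 = 2.0969


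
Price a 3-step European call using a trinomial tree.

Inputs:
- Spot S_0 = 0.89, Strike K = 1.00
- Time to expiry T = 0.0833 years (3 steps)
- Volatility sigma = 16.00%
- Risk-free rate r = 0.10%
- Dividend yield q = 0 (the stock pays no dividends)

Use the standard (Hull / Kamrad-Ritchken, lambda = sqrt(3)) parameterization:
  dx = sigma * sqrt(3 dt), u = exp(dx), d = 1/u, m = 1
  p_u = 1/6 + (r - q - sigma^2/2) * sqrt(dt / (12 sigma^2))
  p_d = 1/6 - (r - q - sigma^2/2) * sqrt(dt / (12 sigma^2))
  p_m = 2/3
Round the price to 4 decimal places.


Answer: Price = V(0,0) = 0.0001

Derivation:
dt = T/N = 0.027767; dx = sigma*sqrt(3*dt) = 0.046179
u = exp(dx) = 1.047262; d = 1/u = 0.954871
p_u = 0.163119, p_m = 0.666667, p_d = 0.170214
Discount per step: exp(-r*dt) = 0.999972
Stock lattice S(k, j) with j the centered position index:
  k=0: S(0,+0) = 0.8900
  k=1: S(1,-1) = 0.8498; S(1,+0) = 0.8900; S(1,+1) = 0.9321
  k=2: S(2,-2) = 0.8115; S(2,-1) = 0.8498; S(2,+0) = 0.8900; S(2,+1) = 0.9321; S(2,+2) = 0.9761
  k=3: S(3,-3) = 0.7749; S(3,-2) = 0.8115; S(3,-1) = 0.8498; S(3,+0) = 0.8900; S(3,+1) = 0.9321; S(3,+2) = 0.9761; S(3,+3) = 1.0222
Terminal payoffs V(N, j) = max(S_T - K, 0):
  V(3,-3) = 0.000000; V(3,-2) = 0.000000; V(3,-1) = 0.000000; V(3,+0) = 0.000000; V(3,+1) = 0.000000; V(3,+2) = 0.000000; V(3,+3) = 0.022246
Backward induction: V(k, j) = exp(-r*dt) * [p_u * V(k+1, j+1) + p_m * V(k+1, j) + p_d * V(k+1, j-1)]
  V(2,-2) = exp(-r*dt) * [p_u*0.000000 + p_m*0.000000 + p_d*0.000000] = 0.000000
  V(2,-1) = exp(-r*dt) * [p_u*0.000000 + p_m*0.000000 + p_d*0.000000] = 0.000000
  V(2,+0) = exp(-r*dt) * [p_u*0.000000 + p_m*0.000000 + p_d*0.000000] = 0.000000
  V(2,+1) = exp(-r*dt) * [p_u*0.000000 + p_m*0.000000 + p_d*0.000000] = 0.000000
  V(2,+2) = exp(-r*dt) * [p_u*0.022246 + p_m*0.000000 + p_d*0.000000] = 0.003629
  V(1,-1) = exp(-r*dt) * [p_u*0.000000 + p_m*0.000000 + p_d*0.000000] = 0.000000
  V(1,+0) = exp(-r*dt) * [p_u*0.000000 + p_m*0.000000 + p_d*0.000000] = 0.000000
  V(1,+1) = exp(-r*dt) * [p_u*0.003629 + p_m*0.000000 + p_d*0.000000] = 0.000592
  V(0,+0) = exp(-r*dt) * [p_u*0.000592 + p_m*0.000000 + p_d*0.000000] = 0.000097


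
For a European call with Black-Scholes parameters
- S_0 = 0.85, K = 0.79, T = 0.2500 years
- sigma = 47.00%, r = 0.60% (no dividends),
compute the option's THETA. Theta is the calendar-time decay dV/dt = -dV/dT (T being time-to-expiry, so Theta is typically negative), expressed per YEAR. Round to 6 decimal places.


Answer: Theta = -0.147708

Derivation:
d1 = 0.4353868256; d2 = 0.2003868256
phi(d1) = 0.3628668280; exp(-qT) = 1.0000000000; exp(-rT) = 0.9985011244
Theta = -S*exp(-qT)*phi(d1)*sigma/(2*sqrt(T)) - r*K*exp(-rT)*N(d2) + q*S*exp(-qT)*N(d1)
N(d1) = 0.6683591643; N(d2) = 0.5794109689; sqrt(T) = 0.5000000000
Term 1 = -0.8500 * 1.0000000000 * 0.3628668280 * 0.4700 / (2 * 0.5000000000) = -0.1449652978
Term 2 = -0.0060 * 0.7900 * 0.9985011244 * 0.5794109689 = -0.0027422915
Term 3 = 0 (no dividend yield, q = 0)
Theta = -0.1449652978 + (-0.0027422915) + (0.0000000000) = -0.147708


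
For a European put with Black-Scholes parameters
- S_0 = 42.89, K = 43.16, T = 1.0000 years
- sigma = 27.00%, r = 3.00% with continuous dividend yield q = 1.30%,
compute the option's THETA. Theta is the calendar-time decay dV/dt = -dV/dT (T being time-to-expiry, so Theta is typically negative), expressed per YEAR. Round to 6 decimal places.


d1 = 0.1747205857; d2 = -0.0952794143
phi(d1) = 0.3928992054; exp(-qT) = 0.9870841350; exp(-rT) = 0.9704455335
Theta = -S*exp(-qT)*phi(d1)*sigma/(2*sqrt(T)) + r*K*exp(-rT)*N(-d2) - q*S*exp(-qT)*N(-d1)
N(-d1) = 0.4306495958; N(-d2) = 0.5379535534; sqrt(T) = 1.0000000000
Term 1 = -42.8900 * 0.9870841350 * 0.3928992054 * 0.2700 / (2 * 1.0000000000) = -2.2455624473
Term 2 = 0.0300 * 43.1600 * 0.9704455335 * 0.5379535534 = 0.6759563260
Term 3 = -0.0130 * 42.8900 * 0.9870841350 * 0.4306495958 = -0.2370159726
Theta = -2.2455624473 + (0.6759563260) + (-0.2370159726) = -1.806622

Answer: Theta = -1.806622


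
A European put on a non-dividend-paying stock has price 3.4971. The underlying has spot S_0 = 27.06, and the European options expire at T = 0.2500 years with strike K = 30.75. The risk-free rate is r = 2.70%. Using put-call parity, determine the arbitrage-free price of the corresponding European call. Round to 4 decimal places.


Answer: Call price = 0.0140

Derivation:
Put-call parity: C - P = S_0 * exp(-qT) - K * exp(-rT).
S_0 * exp(-qT) = 27.0600 * 1.00000000 = 27.06000000
K * exp(-rT) = 30.7500 * 0.99327273 = 30.54313645
C = P + S*exp(-qT) - K*exp(-rT)
C = 3.4971 + 27.06000000 - 30.54313645 = 0.0140


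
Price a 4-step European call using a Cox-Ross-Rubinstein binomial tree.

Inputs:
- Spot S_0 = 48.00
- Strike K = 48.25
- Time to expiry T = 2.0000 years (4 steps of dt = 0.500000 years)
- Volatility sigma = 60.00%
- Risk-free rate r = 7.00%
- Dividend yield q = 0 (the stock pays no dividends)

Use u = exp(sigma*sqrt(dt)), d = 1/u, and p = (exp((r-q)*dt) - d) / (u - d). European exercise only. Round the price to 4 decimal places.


dt = T/N = 0.500000
u = exp(sigma*sqrt(dt)) = 1.528465; d = 1/u = 0.654251
p = (exp((r-q)*dt) - d) / (u - d) = 0.436242
Discount per step: exp(-r*dt) = 0.965605
Stock lattice S(k, i) with i counting down-moves:
  k=0: S(0,0) = 48.0000
  k=1: S(1,0) = 73.3663; S(1,1) = 31.4041
  k=2: S(2,0) = 112.1379; S(2,1) = 48.0000; S(2,2) = 20.5461
  k=3: S(3,0) = 171.3988; S(3,1) = 73.3663; S(3,2) = 31.4041; S(3,3) = 13.4423
  k=4: S(4,0) = 261.9771; S(4,1) = 112.1379; S(4,2) = 48.0000; S(4,3) = 20.5461; S(4,4) = 8.7947
Terminal payoffs V(N, i) = max(S_T - K, 0):
  V(4,0) = 213.727150; V(4,1) = 63.887876; V(4,2) = 0.000000; V(4,3) = 0.000000; V(4,4) = 0.000000
Backward induction: V(k, i) = exp(-r*dt) * [p * V(k+1, i) + (1-p) * V(k+1, i+1)].
  V(3,0) = exp(-r*dt) * [p*213.727150 + (1-p)*63.887876] = 124.808375
  V(3,1) = exp(-r*dt) * [p*63.887876 + (1-p)*0.000000] = 26.911958
  V(3,2) = exp(-r*dt) * [p*0.000000 + (1-p)*0.000000] = 0.000000
  V(3,3) = exp(-r*dt) * [p*0.000000 + (1-p)*0.000000] = 0.000000
  V(2,0) = exp(-r*dt) * [p*124.808375 + (1-p)*26.911958] = 67.223958
  V(2,1) = exp(-r*dt) * [p*26.911958 + (1-p)*0.000000] = 11.336322
  V(2,2) = exp(-r*dt) * [p*0.000000 + (1-p)*0.000000] = 0.000000
  V(1,0) = exp(-r*dt) * [p*67.223958 + (1-p)*11.336322] = 34.488372
  V(1,1) = exp(-r*dt) * [p*11.336322 + (1-p)*0.000000] = 4.775282
  V(0,0) = exp(-r*dt) * [p*34.488372 + (1-p)*4.775282] = 17.127301

Answer: Price = V(0,0) = 17.1273


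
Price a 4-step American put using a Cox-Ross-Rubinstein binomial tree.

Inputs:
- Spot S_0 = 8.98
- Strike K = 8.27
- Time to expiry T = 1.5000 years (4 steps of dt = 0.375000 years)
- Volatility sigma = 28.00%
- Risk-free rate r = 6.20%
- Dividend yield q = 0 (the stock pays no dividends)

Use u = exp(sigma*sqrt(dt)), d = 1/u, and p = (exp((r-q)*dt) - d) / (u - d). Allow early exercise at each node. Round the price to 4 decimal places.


dt = T/N = 0.375000
u = exp(sigma*sqrt(dt)) = 1.187042; d = 1/u = 0.842430
p = (exp((r-q)*dt) - d) / (u - d) = 0.525496
Discount per step: exp(-r*dt) = 0.977018
Stock lattice S(k, i) with i counting down-moves:
  k=0: S(0,0) = 8.9800
  k=1: S(1,0) = 10.6596; S(1,1) = 7.5650
  k=2: S(2,0) = 12.6534; S(2,1) = 8.9800; S(2,2) = 6.3730
  k=3: S(3,0) = 15.0202; S(3,1) = 10.6596; S(3,2) = 7.5650; S(3,3) = 5.3688
  k=4: S(4,0) = 17.8295; S(4,1) = 12.6534; S(4,2) = 8.9800; S(4,3) = 6.3730; S(4,4) = 4.5229
Terminal payoffs V(N, i) = max(K - S_T, 0):
  V(4,0) = 0.000000; V(4,1) = 0.000000; V(4,2) = 0.000000; V(4,3) = 1.896994; V(4,4) = 3.747148
Backward induction: V(k, i) = exp(-r*dt) * [p * V(k+1, i) + (1-p) * V(k+1, i+1)]; then take max(V_cont, immediate exercise) for American.
  V(3,0) = exp(-r*dt) * [p*0.000000 + (1-p)*0.000000] = 0.000000; exercise = 0.000000; V(3,0) = max -> 0.000000
  V(3,1) = exp(-r*dt) * [p*0.000000 + (1-p)*0.000000] = 0.000000; exercise = 0.000000; V(3,1) = max -> 0.000000
  V(3,2) = exp(-r*dt) * [p*0.000000 + (1-p)*1.896994] = 0.879444; exercise = 0.704975; V(3,2) = max -> 0.879444
  V(3,3) = exp(-r*dt) * [p*1.896994 + (1-p)*3.747148] = 2.711126; exercise = 2.901186; V(3,3) = max -> 2.901186
  V(2,0) = exp(-r*dt) * [p*0.000000 + (1-p)*0.000000] = 0.000000; exercise = 0.000000; V(2,0) = max -> 0.000000
  V(2,1) = exp(-r*dt) * [p*0.000000 + (1-p)*0.879444] = 0.407709; exercise = 0.000000; V(2,1) = max -> 0.407709
  V(2,2) = exp(-r*dt) * [p*0.879444 + (1-p)*2.901186] = 1.796510; exercise = 1.896994; V(2,2) = max -> 1.896994
  V(1,0) = exp(-r*dt) * [p*0.000000 + (1-p)*0.407709] = 0.189013; exercise = 0.000000; V(1,0) = max -> 0.189013
  V(1,1) = exp(-r*dt) * [p*0.407709 + (1-p)*1.896994] = 1.088769; exercise = 0.704975; V(1,1) = max -> 1.088769
  V(0,0) = exp(-r*dt) * [p*0.189013 + (1-p)*1.088769] = 0.601795; exercise = 0.000000; V(0,0) = max -> 0.601795

Answer: Price = V(0,0) = 0.6018


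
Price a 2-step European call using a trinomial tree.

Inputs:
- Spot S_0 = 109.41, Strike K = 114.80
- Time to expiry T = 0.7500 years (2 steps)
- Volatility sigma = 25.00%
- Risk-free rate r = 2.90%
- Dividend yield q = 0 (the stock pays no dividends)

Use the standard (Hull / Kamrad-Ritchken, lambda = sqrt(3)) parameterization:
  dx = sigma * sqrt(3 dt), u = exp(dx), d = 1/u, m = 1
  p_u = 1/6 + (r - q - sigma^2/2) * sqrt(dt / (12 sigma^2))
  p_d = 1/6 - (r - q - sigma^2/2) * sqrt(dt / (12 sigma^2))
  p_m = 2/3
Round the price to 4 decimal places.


dt = T/N = 0.375000; dx = sigma*sqrt(3*dt) = 0.265165
u = exp(dx) = 1.303646; d = 1/u = 0.767079
p_u = 0.165076, p_m = 0.666667, p_d = 0.168258
Discount per step: exp(-r*dt) = 0.989184
Stock lattice S(k, j) with j the centered position index:
  k=0: S(0,+0) = 109.4100
  k=1: S(1,-1) = 83.9262; S(1,+0) = 109.4100; S(1,+1) = 142.6319
  k=2: S(2,-2) = 64.3780; S(2,-1) = 83.9262; S(2,+0) = 109.4100; S(2,+1) = 142.6319; S(2,+2) = 185.9416
Terminal payoffs V(N, j) = max(S_T - K, 0):
  V(2,-2) = 0.000000; V(2,-1) = 0.000000; V(2,+0) = 0.000000; V(2,+1) = 27.831922; V(2,+2) = 71.141550
Backward induction: V(k, j) = exp(-r*dt) * [p_u * V(k+1, j+1) + p_m * V(k+1, j) + p_d * V(k+1, j-1)]
  V(1,-1) = exp(-r*dt) * [p_u*0.000000 + p_m*0.000000 + p_d*0.000000] = 0.000000
  V(1,+0) = exp(-r*dt) * [p_u*27.831922 + p_m*0.000000 + p_d*0.000000] = 4.544680
  V(1,+1) = exp(-r*dt) * [p_u*71.141550 + p_m*27.831922 + p_d*0.000000] = 29.970644
  V(0,+0) = exp(-r*dt) * [p_u*29.970644 + p_m*4.544680 + p_d*0.000000] = 7.890929

Answer: Price = V(0,0) = 7.8909


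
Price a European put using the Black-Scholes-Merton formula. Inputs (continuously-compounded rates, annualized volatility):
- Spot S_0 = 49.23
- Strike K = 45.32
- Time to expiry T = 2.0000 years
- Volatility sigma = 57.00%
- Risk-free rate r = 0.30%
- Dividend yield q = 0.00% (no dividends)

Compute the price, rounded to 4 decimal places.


d1 = (ln(S/K) + (r - q + 0.5*sigma^2) * T) / (sigma * sqrt(T)) = 0.51315453
d2 = d1 - sigma * sqrt(T) = -0.29294720
exp(-rT) = 0.99401796; exp(-qT) = 1.00000000
P = K * exp(-rT) * N(-d2) - S_0 * exp(-qT) * N(-d1)
N(-d1) = 0.30392161; N(-d2) = 0.61521874
P = 45.3200 * 0.99401796 * 0.61521874 - 49.2300 * 1.00000000 * 0.30392161 = 12.7529

Answer: Price = 12.7529


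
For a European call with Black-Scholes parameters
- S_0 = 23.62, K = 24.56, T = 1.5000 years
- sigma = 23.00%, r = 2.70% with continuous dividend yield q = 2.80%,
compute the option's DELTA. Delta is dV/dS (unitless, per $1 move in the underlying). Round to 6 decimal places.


d1 = -0.0030185258; d2 = -0.2847098462
phi(d1) = 0.3989404629; exp(-qT) = 0.9588697806; exp(-rT) = 0.9603091645
N(d1) = 0.4987957843
Delta = exp(-qT) * N(d1) = 0.9588697806 * 0.4987957843 = 0.478280

Answer: Delta = 0.478280


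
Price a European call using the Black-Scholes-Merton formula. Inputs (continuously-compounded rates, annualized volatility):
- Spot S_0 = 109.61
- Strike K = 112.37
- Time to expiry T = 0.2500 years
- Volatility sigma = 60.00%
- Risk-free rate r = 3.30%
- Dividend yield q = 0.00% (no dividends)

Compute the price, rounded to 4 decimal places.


d1 = (ln(S/K) + (r - q + 0.5*sigma^2) * T) / (sigma * sqrt(T)) = 0.09460538
d2 = d1 - sigma * sqrt(T) = -0.20539462
exp(-rT) = 0.99178394; exp(-qT) = 1.00000000
C = S_0 * exp(-qT) * N(d1) - K * exp(-rT) * N(d2)
N(d1) = 0.53768586; N(d2) = 0.41863191
C = 109.6100 * 1.00000000 * 0.53768586 - 112.3700 * 0.99178394 * 0.41863191 = 12.2806

Answer: Price = 12.2806


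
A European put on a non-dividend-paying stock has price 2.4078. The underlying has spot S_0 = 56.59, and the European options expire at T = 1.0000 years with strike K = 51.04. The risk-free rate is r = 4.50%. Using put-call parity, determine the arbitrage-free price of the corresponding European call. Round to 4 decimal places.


Answer: Call price = 10.2037

Derivation:
Put-call parity: C - P = S_0 * exp(-qT) - K * exp(-rT).
S_0 * exp(-qT) = 56.5900 * 1.00000000 = 56.59000000
K * exp(-rT) = 51.0400 * 0.95599748 = 48.79411147
C = P + S*exp(-qT) - K*exp(-rT)
C = 2.4078 + 56.59000000 - 48.79411147 = 10.2037


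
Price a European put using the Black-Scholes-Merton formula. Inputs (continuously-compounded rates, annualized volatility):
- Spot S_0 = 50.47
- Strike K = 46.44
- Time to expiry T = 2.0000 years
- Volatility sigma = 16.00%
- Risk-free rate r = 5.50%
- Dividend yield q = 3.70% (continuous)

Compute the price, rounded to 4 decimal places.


d1 = (ln(S/K) + (r - q + 0.5*sigma^2) * T) / (sigma * sqrt(T)) = 0.64001094
d2 = d1 - sigma * sqrt(T) = 0.41373677
exp(-rT) = 0.89583414; exp(-qT) = 0.92867169
P = K * exp(-rT) * N(-d2) - S_0 * exp(-qT) * N(-d1)
N(-d1) = 0.26108274; N(-d2) = 0.33953345
P = 46.4400 * 0.89583414 * 0.33953345 - 50.4700 * 0.92867169 * 0.26108274 = 1.8885

Answer: Price = 1.8885


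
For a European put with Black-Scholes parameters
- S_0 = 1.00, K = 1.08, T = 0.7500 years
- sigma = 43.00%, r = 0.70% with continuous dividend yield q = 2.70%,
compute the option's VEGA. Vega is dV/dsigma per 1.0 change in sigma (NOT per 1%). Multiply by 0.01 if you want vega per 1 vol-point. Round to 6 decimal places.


d1 = -0.0607521282; d2 = -0.4331430518
phi(d1) = 0.3982067470; exp(-qT) = 0.9799536543; exp(-rT) = 0.9947637572
Vega = S * exp(-qT) * phi(d1) * sqrt(T) = 1.0000 * 0.9799536543 * 0.3982067470 * 0.8660254038 = 0.337944

Answer: Vega = 0.337944


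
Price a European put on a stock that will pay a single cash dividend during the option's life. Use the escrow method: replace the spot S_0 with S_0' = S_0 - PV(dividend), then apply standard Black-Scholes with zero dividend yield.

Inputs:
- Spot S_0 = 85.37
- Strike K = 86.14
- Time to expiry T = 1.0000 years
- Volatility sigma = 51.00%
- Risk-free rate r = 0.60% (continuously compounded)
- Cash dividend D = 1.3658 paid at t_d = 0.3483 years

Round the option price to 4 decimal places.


Answer: Price = 17.8920

Derivation:
PV(D) = D * exp(-r * t_d) = 1.3658 * 0.99791238 = 1.36294873
S_0' = S_0 - PV(D) = 85.3700 - 1.36294873 = 84.00705127
d1 = (ln(S_0'/K) + (r + sigma^2/2)*T) / (sigma*sqrt(T)) = 0.21760169
d2 = d1 - sigma*sqrt(T) = -0.29239831
exp(-rT) = 0.99401796
N(-d1) = 0.41386974; N(-d2) = 0.61500895
P = K * exp(-rT) * N(-d2) - S_0' * N(-d1) = 86.1400 * 0.99401796 * 0.61500895 - 84.00705127 * 0.41386974 = 17.8920


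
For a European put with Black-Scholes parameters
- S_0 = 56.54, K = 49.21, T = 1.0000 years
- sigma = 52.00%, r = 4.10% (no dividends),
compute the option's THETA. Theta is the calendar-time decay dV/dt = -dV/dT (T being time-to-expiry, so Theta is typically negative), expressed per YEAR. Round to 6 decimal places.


d1 = 0.6058682642; d2 = 0.0858682642
phi(d1) = 0.3320476786; exp(-qT) = 1.0000000000; exp(-rT) = 0.9598291299
Theta = -S*exp(-qT)*phi(d1)*sigma/(2*sqrt(T)) + r*K*exp(-rT)*N(-d2) - q*S*exp(-qT)*N(-d1)
N(-d1) = 0.2723011174; N(-d2) = 0.4657855699; sqrt(T) = 1.0000000000
Term 1 = -56.5400 * 1.0000000000 * 0.3320476786 * 0.5200 / (2 * 1.0000000000) = -4.8812336945
Term 2 = 0.0410 * 49.2100 * 0.9598291299 * 0.4657855699 = 0.9020220995
Term 3 = 0 (no dividend yield, q = 0)
Theta = -4.8812336945 + (0.9020220995) + (0.0000000000) = -3.979212

Answer: Theta = -3.979212


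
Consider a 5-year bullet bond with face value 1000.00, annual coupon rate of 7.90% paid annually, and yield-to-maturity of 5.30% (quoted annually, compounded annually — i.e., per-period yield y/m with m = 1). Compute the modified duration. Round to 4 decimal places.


Coupon per period c = face * coupon_rate / m = 79.000000
Periods per year m = 1; per-period yield y/m = 0.053000
Number of cashflows N = 5
Cashflows (t years, CF_t, discount factor 1/(1+y/m)^(m*t), PV):
  t = 1.0000: CF_t = 79.000000, DF = 0.949668, PV = 75.023742
  t = 2.0000: CF_t = 79.000000, DF = 0.901869, PV = 71.247618
  t = 3.0000: CF_t = 79.000000, DF = 0.856475, PV = 67.661555
  t = 4.0000: CF_t = 79.000000, DF = 0.813367, PV = 64.255988
  t = 5.0000: CF_t = 1079.000000, DF = 0.772428, PV = 833.450073
Price P = sum_t PV_t = 1111.638976
First compute Macaulay numerator sum_t t * PV_t:
  t * PV_t at t = 1.0000: 75.023742
  t * PV_t at t = 2.0000: 142.495236
  t * PV_t at t = 3.0000: 202.984666
  t * PV_t at t = 4.0000: 257.023953
  t * PV_t at t = 5.0000: 4167.250363
Macaulay duration D = 4844.777960 / 1111.638976 = 4.358230
Modified duration = D / (1 + y/m) = 4.358230 / (1 + 0.053000) = 4.138870

Answer: Modified duration = 4.1389


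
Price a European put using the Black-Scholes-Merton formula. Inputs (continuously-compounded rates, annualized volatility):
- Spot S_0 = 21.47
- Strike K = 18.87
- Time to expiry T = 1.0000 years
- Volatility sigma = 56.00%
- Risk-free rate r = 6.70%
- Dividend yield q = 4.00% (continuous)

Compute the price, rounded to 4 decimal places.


Answer: Price = 2.8880

Derivation:
d1 = (ln(S/K) + (r - q + 0.5*sigma^2) * T) / (sigma * sqrt(T)) = 0.55872009
d2 = d1 - sigma * sqrt(T) = -0.00127991
exp(-rT) = 0.93519520; exp(-qT) = 0.96078944
P = K * exp(-rT) * N(-d2) - S_0 * exp(-qT) * N(-d1)
N(-d1) = 0.28817638; N(-d2) = 0.50051061
P = 18.8700 * 0.93519520 * 0.50051061 - 21.4700 * 0.96078944 * 0.28817638 = 2.8880


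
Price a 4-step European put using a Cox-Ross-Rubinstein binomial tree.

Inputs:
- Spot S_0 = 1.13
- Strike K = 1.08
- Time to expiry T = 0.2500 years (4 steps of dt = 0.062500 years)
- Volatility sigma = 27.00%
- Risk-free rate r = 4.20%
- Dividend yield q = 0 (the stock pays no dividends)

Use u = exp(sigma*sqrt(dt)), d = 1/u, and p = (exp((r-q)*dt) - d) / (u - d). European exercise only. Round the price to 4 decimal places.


Answer: Price = V(0,0) = 0.0359

Derivation:
dt = T/N = 0.062500
u = exp(sigma*sqrt(dt)) = 1.069830; d = 1/u = 0.934728
p = (exp((r-q)*dt) - d) / (u - d) = 0.502587
Discount per step: exp(-r*dt) = 0.997378
Stock lattice S(k, i) with i counting down-moves:
  k=0: S(0,0) = 1.1300
  k=1: S(1,0) = 1.2089; S(1,1) = 1.0562
  k=2: S(2,0) = 1.2933; S(2,1) = 1.1300; S(2,2) = 0.9873
  k=3: S(3,0) = 1.3836; S(3,1) = 1.2089; S(3,2) = 1.0562; S(3,3) = 0.9229
  k=4: S(4,0) = 1.4803; S(4,1) = 1.2933; S(4,2) = 1.1300; S(4,3) = 0.9873; S(4,4) = 0.8626
Terminal payoffs V(N, i) = max(K - S_T, 0):
  V(4,0) = 0.000000; V(4,1) = 0.000000; V(4,2) = 0.000000; V(4,3) = 0.092701; V(4,4) = 0.217381
Backward induction: V(k, i) = exp(-r*dt) * [p * V(k+1, i) + (1-p) * V(k+1, i+1)].
  V(3,0) = exp(-r*dt) * [p*0.000000 + (1-p)*0.000000] = 0.000000
  V(3,1) = exp(-r*dt) * [p*0.000000 + (1-p)*0.000000] = 0.000000
  V(3,2) = exp(-r*dt) * [p*0.000000 + (1-p)*0.092701] = 0.045990
  V(3,3) = exp(-r*dt) * [p*0.092701 + (1-p)*0.217381] = 0.154313
  V(2,0) = exp(-r*dt) * [p*0.000000 + (1-p)*0.000000] = 0.000000
  V(2,1) = exp(-r*dt) * [p*0.000000 + (1-p)*0.045990] = 0.022816
  V(2,2) = exp(-r*dt) * [p*0.045990 + (1-p)*0.154313] = 0.099609
  V(1,0) = exp(-r*dt) * [p*0.000000 + (1-p)*0.022816] = 0.011319
  V(1,1) = exp(-r*dt) * [p*0.022816 + (1-p)*0.099609] = 0.060854
  V(0,0) = exp(-r*dt) * [p*0.011319 + (1-p)*0.060854] = 0.035864


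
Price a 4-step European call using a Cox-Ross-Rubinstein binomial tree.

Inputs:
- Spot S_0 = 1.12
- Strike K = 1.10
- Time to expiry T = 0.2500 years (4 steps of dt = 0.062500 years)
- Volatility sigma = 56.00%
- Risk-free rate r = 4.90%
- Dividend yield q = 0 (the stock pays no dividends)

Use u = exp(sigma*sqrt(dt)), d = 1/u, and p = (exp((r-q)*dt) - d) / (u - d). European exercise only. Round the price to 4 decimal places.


Answer: Price = V(0,0) = 0.1363

Derivation:
dt = T/N = 0.062500
u = exp(sigma*sqrt(dt)) = 1.150274; d = 1/u = 0.869358
p = (exp((r-q)*dt) - d) / (u - d) = 0.475976
Discount per step: exp(-r*dt) = 0.996942
Stock lattice S(k, i) with i counting down-moves:
  k=0: S(0,0) = 1.1200
  k=1: S(1,0) = 1.2883; S(1,1) = 0.9737
  k=2: S(2,0) = 1.4819; S(2,1) = 1.1200; S(2,2) = 0.8465
  k=3: S(3,0) = 1.7046; S(3,1) = 1.2883; S(3,2) = 0.9737; S(3,3) = 0.7359
  k=4: S(4,0) = 1.9608; S(4,1) = 1.4819; S(4,2) = 1.1200; S(4,3) = 0.8465; S(4,4) = 0.6398
Terminal payoffs V(N, i) = max(S_T - K, 0):
  V(4,0) = 0.860753; V(4,1) = 0.381905; V(4,2) = 0.020000; V(4,3) = 0.000000; V(4,4) = 0.000000
Backward induction: V(k, i) = exp(-r*dt) * [p * V(k+1, i) + (1-p) * V(k+1, i+1)].
  V(3,0) = exp(-r*dt) * [p*0.860753 + (1-p)*0.381905] = 0.607961
  V(3,1) = exp(-r*dt) * [p*0.381905 + (1-p)*0.020000] = 0.191670
  V(3,2) = exp(-r*dt) * [p*0.020000 + (1-p)*0.000000] = 0.009490
  V(3,3) = exp(-r*dt) * [p*0.000000 + (1-p)*0.000000] = 0.000000
  V(2,0) = exp(-r*dt) * [p*0.607961 + (1-p)*0.191670] = 0.388622
  V(2,1) = exp(-r*dt) * [p*0.191670 + (1-p)*0.009490] = 0.095909
  V(2,2) = exp(-r*dt) * [p*0.009490 + (1-p)*0.000000] = 0.004503
  V(1,0) = exp(-r*dt) * [p*0.388622 + (1-p)*0.095909] = 0.234514
  V(1,1) = exp(-r*dt) * [p*0.095909 + (1-p)*0.004503] = 0.047864
  V(0,0) = exp(-r*dt) * [p*0.234514 + (1-p)*0.047864] = 0.136287


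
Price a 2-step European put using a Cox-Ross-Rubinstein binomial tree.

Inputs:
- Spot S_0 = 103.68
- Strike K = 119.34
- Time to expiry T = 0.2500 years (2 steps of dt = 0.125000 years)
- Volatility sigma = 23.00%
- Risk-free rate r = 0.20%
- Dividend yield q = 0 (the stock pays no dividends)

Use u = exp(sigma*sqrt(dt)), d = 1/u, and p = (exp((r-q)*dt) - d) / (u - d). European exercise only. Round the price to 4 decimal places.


Answer: Price = V(0,0) = 16.2138

Derivation:
dt = T/N = 0.125000
u = exp(sigma*sqrt(dt)) = 1.084715; d = 1/u = 0.921901
p = (exp((r-q)*dt) - d) / (u - d) = 0.481218
Discount per step: exp(-r*dt) = 0.999750
Stock lattice S(k, i) with i counting down-moves:
  k=0: S(0,0) = 103.6800
  k=1: S(1,0) = 112.4633; S(1,1) = 95.5827
  k=2: S(2,0) = 121.9906; S(2,1) = 103.6800; S(2,2) = 88.1178
Terminal payoffs V(N, i) = max(K - S_T, 0):
  V(2,0) = 0.000000; V(2,1) = 15.660000; V(2,2) = 31.222190
Backward induction: V(k, i) = exp(-r*dt) * [p * V(k+1, i) + (1-p) * V(k+1, i+1)].
  V(1,0) = exp(-r*dt) * [p*0.000000 + (1-p)*15.660000] = 8.122102
  V(1,1) = exp(-r*dt) * [p*15.660000 + (1-p)*31.222190] = 23.727458
  V(0,0) = exp(-r*dt) * [p*8.122102 + (1-p)*23.727458] = 16.213833


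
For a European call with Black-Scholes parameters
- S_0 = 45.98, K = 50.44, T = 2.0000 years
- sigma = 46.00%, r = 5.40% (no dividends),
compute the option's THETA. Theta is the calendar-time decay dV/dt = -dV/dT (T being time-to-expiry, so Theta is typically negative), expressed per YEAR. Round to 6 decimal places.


Answer: Theta = -3.739749

Derivation:
d1 = 0.3489756554; d2 = -0.3015625832
phi(d1) = 0.3753747055; exp(-qT) = 1.0000000000; exp(-rT) = 0.8976275964
Theta = -S*exp(-qT)*phi(d1)*sigma/(2*sqrt(T)) - r*K*exp(-rT)*N(d2) + q*S*exp(-qT)*N(d1)
N(d1) = 0.6364462069; N(d2) = 0.3814927675; sqrt(T) = 1.4142135624
Term 1 = -45.9800 * 1.0000000000 * 0.3753747055 * 0.4600 / (2 * 1.4142135624) = -2.8070284192
Term 2 = -0.0540 * 50.4400 * 0.8976275964 * 0.3814927675 = -0.9327201143
Term 3 = 0 (no dividend yield, q = 0)
Theta = -2.8070284192 + (-0.9327201143) + (0.0000000000) = -3.739749
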